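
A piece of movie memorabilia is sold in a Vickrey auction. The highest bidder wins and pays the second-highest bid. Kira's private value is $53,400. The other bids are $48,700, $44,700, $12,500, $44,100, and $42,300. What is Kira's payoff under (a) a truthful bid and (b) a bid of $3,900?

The highest competing bid is $48,700.
Bidding truthfully at $53,400: Kira has the top bid, wins, and pays the second-highest bid $48,700. Payoff = $53,400 − $48,700 = $4,700.
Bidding $3,900: the top bid is $48,700 (a rival), so Kira loses. Payoff = $0.

(a) $4,700  (b) $0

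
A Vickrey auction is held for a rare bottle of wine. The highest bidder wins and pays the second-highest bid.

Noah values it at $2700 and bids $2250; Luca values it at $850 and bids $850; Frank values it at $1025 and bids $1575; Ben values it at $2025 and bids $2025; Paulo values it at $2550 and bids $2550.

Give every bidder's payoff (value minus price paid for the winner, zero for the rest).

Ranking the bids: Paulo $2550 > Noah $2250 > Ben $2025 > Frank $1575 > Luca $850.
Paulo has the top bid and wins; the price is the second-highest bid, $2250.
Paulo's payoff = $2550 − $2250 = $300. All other bidders lose, so their payoff is 0.

Payoffs: Noah $0, Luca $0, Frank $0, Ben $0, Paulo $300.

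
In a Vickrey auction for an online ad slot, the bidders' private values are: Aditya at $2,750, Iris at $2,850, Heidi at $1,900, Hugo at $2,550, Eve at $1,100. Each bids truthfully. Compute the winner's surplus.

Bids in descending order: Iris $2,850 > Aditya $2,750 > Hugo $2,550 > Heidi $1,900 > Eve $1,100.
Iris wins with the top bid and pays the second-highest, $2,750.
Surplus = $2,850 − $2,750 = $100.

Winner's surplus: $100.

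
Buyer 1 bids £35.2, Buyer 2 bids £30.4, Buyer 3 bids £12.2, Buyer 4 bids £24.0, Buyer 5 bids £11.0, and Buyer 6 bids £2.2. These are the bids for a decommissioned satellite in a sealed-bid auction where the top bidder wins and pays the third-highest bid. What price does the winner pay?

Sorted high to low: Buyer 1 £35.2; Buyer 2 £30.4; Buyer 4 £24.0; Buyer 3 £12.2; Buyer 5 £11.0; Buyer 6 £2.2.
Buyer 1 is the highest bidder, so Buyer 1 wins.
Under the third-price rule, the price is the third-highest bid: £24.0.

Price paid: £24.0.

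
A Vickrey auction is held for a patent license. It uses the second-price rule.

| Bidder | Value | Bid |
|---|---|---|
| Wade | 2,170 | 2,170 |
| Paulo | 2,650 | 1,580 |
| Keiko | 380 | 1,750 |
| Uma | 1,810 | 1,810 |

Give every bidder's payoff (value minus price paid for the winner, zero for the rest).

Sorted high to low: Wade 2,170; Uma 1,810; Keiko 1,750; Paulo 1,580.
Wade has the top bid and wins; the price is the second-highest bid, 1,810.
Wade's payoff = 2,170 − 1,810 = 360. All other bidders lose, so their payoff is 0.

Payoffs: Wade 360, Paulo 0, Keiko 0, Uma 0.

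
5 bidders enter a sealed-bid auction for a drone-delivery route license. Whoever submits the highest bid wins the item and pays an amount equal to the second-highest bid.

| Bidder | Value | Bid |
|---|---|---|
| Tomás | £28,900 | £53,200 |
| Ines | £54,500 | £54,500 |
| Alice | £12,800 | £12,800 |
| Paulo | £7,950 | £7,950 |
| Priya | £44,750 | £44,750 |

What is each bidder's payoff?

Sorted high to low: Ines £54,500, then Tomás £53,200, then Priya £44,750, then Alice £12,800, then Paulo £7,950.
Ines has the top bid and wins; the price is the second-highest bid, £53,200.
Ines's payoff = £54,500 − £53,200 = £1,300. All other bidders lose, so their payoff is 0.

Tomás £0, Ines £1,300, Alice £0, Paulo £0, Priya £0.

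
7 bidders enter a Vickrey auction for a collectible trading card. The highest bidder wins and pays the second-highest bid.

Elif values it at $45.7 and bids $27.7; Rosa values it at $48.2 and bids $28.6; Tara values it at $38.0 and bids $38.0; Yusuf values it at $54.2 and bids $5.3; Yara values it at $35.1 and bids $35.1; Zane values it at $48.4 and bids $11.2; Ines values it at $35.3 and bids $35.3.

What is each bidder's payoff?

Sorted high to low: Tara $38.0; Ines $35.3; Yara $35.1; Rosa $28.6; Elif $27.7; Zane $11.2; Yusuf $5.3.
Tara has the top bid and wins; the price is the second-highest bid, $35.3.
Tara's payoff = $38.0 − $35.3 = $2.7. All other bidders lose, so their payoff is 0.

Elif $0.0, Rosa $0.0, Tara $2.7, Yusuf $0.0, Yara $0.0, Zane $0.0, Ines $0.0.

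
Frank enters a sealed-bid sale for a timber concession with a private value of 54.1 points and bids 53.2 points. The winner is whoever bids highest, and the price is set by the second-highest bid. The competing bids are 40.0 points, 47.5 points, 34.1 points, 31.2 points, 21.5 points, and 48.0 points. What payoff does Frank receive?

Payoff = 6.1 points.

Highest competing bid: 48.0 points.
Frank's bid 53.2 points is the highest overall, so Frank wins and pays the second-highest bid, 48.0 points.
Payoff = value − price = 54.1 points − 48.0 points = 6.1 points.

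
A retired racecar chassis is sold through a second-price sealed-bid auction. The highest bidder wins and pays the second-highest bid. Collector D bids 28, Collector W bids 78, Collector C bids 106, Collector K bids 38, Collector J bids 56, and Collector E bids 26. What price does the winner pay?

78

Ranking the bids: Collector C 106, then Collector W 78, then Collector J 56, then Collector K 38, then Collector D 28, then Collector E 26.
Collector C has the highest bid, so Collector C wins.
The second-highest bid is 78, so that is what Collector C pays.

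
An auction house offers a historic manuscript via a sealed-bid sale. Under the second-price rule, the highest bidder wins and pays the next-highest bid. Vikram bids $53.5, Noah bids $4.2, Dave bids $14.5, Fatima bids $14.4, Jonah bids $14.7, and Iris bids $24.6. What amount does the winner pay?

Sorted high to low: Vikram $53.5 > Iris $24.6 > Jonah $14.7 > Dave $14.5 > Fatima $14.4 > Noah $4.2.
Vikram has the highest bid, so Vikram wins.
The second-highest bid is $24.6, so that is what Vikram pays.

Price paid: $24.6.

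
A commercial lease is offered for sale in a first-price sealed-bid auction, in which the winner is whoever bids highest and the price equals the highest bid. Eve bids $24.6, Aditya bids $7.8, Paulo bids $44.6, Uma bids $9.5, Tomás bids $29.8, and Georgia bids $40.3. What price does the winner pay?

The winner pays $44.6.

Ranking the bids: Paulo $44.6, then Georgia $40.3, then Tomás $29.8, then Eve $24.6, then Uma $9.5, then Aditya $7.8.
Paulo is the highest bidder, so Paulo wins.
Under the first-price rule, the price is the highest bid: $44.6.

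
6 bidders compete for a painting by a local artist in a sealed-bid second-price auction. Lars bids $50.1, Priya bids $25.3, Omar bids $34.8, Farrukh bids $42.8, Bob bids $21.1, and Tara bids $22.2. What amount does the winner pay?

Price paid: $42.8.

Ranking the bids: Lars $50.1, then Farrukh $42.8, then Omar $34.8, then Priya $25.3, then Tara $22.2, then Bob $21.1.
Lars has the highest bid, so Lars wins.
The second-highest bid is $42.8, so that is what Lars pays.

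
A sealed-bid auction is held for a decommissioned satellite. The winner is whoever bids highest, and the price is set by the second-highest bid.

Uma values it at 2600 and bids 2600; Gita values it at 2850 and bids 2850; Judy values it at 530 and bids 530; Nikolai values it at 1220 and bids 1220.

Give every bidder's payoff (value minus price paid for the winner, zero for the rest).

Ordered from highest: Gita 2850 > Uma 2600 > Nikolai 1220 > Judy 530.
Gita has the top bid and wins; the price is the second-highest bid, 2600.
Gita's payoff = 2850 − 2600 = 250. All other bidders lose, so their payoff is 0.

Uma 0, Gita 250, Judy 0, Nikolai 0.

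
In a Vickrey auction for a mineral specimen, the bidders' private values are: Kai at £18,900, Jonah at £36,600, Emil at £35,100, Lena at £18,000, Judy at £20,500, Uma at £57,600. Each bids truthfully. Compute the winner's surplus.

£21,000

Ordered from highest: Uma £57,600 > Jonah £36,600 > Emil £35,100 > Judy £20,500 > Kai £18,900 > Lena £18,000.
Uma wins with the top bid and pays the second-highest, £36,600.
Surplus = £57,600 − £36,600 = £21,000.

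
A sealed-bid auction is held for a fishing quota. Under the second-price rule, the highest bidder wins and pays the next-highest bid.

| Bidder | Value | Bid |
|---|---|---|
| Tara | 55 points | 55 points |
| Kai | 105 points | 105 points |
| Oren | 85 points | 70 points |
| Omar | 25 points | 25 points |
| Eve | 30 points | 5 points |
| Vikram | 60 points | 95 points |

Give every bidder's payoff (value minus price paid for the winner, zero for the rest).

Payoffs: Tara 0 points, Kai 10 points, Oren 0 points, Omar 0 points, Eve 0 points, Vikram 0 points.

Ordered from highest: Kai 105 points, then Vikram 95 points, then Oren 70 points, then Tara 55 points, then Omar 25 points, then Eve 5 points.
Kai has the top bid and wins; the price is the second-highest bid, 95 points.
Kai's payoff = 105 points − 95 points = 10 points. All other bidders lose, so their payoff is 0.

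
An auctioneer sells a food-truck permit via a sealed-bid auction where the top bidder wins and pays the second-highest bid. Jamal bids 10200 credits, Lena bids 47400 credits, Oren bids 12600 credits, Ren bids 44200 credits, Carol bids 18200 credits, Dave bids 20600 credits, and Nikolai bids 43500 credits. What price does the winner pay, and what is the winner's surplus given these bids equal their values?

Sorted high to low: Lena 47400 credits; Ren 44200 credits; Nikolai 43500 credits; Dave 20600 credits; Carol 18200 credits; Oren 12600 credits; Jamal 10200 credits.
Lena is the highest bidder, so Lena wins.
Under the second-price rule, the price is the second-highest bid: 44200 credits.
Surplus = 47400 credits − 44200 credits = 3200 credits.

The winner pays 44200 credits for a surplus of 3200 credits.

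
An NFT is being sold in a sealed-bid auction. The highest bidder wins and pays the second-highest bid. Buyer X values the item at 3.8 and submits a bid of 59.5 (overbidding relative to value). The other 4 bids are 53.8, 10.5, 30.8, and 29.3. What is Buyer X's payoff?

Payoff = -50.0.

Highest competing bid: 53.8.
Buyer X's bid 59.5 is the highest overall, so Buyer X wins and pays the second-highest bid, 53.8.
Payoff = value − price = 3.8 − 53.8 = -50.0.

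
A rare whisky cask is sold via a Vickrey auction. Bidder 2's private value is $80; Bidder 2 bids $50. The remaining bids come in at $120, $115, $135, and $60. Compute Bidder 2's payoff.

Highest competing bid: $135.
Bidder 2's bid $50 is not the highest, so Bidder 2 loses, pays nothing, and earns zero payoff.

$0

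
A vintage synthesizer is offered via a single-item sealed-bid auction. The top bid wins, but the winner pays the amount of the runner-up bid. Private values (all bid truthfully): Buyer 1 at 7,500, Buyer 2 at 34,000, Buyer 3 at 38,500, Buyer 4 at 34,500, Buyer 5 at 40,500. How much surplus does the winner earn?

Ranking the bids: Buyer 5 40,500; Buyer 3 38,500; Buyer 4 34,500; Buyer 2 34,000; Buyer 1 7,500.
Buyer 5 wins with the top bid and pays the second-highest, 38,500.
Surplus = 40,500 − 38,500 = 2,000.

Winner's surplus: 2,000.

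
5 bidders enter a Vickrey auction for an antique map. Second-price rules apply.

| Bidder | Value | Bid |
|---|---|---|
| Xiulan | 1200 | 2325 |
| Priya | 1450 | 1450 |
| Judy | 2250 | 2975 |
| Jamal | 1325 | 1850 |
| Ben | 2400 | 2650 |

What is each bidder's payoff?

Xiulan 0, Priya 0, Judy -400, Jamal 0, Ben 0.

Ordered from highest: Judy 2975 > Ben 2650 > Xiulan 2325 > Jamal 1850 > Priya 1450.
Judy has the top bid and wins; the price is the second-highest bid, 2650.
Judy's payoff = 2250 − 2650 = -400. All other bidders lose, so their payoff is 0.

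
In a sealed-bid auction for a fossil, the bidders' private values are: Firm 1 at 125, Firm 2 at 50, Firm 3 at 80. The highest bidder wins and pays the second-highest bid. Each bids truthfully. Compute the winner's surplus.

Surplus = 45.

Ranking the bids: Firm 1 125; Firm 3 80; Firm 2 50.
Firm 1 wins with the top bid and pays the second-highest, 80.
Surplus = 125 − 80 = 45.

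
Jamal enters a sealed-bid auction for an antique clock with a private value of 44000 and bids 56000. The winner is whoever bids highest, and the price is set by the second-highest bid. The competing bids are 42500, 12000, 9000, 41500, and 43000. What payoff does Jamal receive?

Jamal's payoff: 1000.

Highest competing bid: 43000.
Jamal's bid 56000 is the highest overall, so Jamal wins and pays the second-highest bid, 43000.
Payoff = value − price = 44000 − 43000 = 1000.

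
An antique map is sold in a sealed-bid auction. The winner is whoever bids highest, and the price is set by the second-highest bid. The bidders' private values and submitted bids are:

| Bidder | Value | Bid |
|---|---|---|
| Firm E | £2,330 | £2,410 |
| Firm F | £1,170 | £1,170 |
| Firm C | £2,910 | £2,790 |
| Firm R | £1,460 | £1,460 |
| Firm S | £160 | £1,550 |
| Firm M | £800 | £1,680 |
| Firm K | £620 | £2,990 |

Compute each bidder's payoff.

Payoffs: Firm E £0, Firm F £0, Firm C £0, Firm R £0, Firm S £0, Firm M £0, Firm K -£2,170.

Sorted high to low: Firm K £2,990; Firm C £2,790; Firm E £2,410; Firm M £1,680; Firm S £1,550; Firm R £1,460; Firm F £1,170.
Firm K has the top bid and wins; the price is the second-highest bid, £2,790.
Firm K's payoff = £620 − £2,790 = -£2,170. All other bidders lose, so their payoff is 0.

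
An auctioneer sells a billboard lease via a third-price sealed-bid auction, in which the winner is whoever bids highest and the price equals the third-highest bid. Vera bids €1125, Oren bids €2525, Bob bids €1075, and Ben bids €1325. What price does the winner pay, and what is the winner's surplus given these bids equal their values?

Price €1125; surplus €1400.

Bids in descending order: Oren €2525; Ben €1325; Vera €1125; Bob €1075.
Oren is the highest bidder, so Oren wins.
Under the third-price rule, the price is the third-highest bid: €1125.
Surplus = €2525 − €1125 = €1400.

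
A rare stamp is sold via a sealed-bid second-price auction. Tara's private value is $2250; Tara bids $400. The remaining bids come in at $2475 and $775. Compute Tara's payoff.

Highest competing bid: $2475.
Tara's bid $400 is not the highest, so Tara loses, pays nothing, and earns zero payoff.

Payoff = $0.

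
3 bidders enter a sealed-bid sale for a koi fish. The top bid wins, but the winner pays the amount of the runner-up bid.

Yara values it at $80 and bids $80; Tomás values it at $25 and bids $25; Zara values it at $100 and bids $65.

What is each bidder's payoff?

Yara $15, Tomás $0, Zara $0.

Ordered from highest: Yara $80; Zara $65; Tomás $25.
Yara has the top bid and wins; the price is the second-highest bid, $65.
Yara's payoff = $80 − $65 = $15. All other bidders lose, so their payoff is 0.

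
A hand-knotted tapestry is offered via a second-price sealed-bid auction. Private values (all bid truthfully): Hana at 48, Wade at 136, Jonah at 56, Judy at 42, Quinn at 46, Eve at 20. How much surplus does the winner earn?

Ranking the bids: Wade 136 > Jonah 56 > Hana 48 > Quinn 46 > Judy 42 > Eve 20.
Wade wins with the top bid and pays the second-highest, 56.
Surplus = 136 − 56 = 80.

Winner's surplus: 80.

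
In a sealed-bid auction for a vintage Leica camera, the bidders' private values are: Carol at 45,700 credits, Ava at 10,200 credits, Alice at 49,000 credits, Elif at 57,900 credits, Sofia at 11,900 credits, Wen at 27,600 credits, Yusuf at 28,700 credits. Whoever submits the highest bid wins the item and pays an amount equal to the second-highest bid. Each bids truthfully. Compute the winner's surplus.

Winner's surplus: 8,900 credits.

Sorted high to low: Elif 57,900 credits; Alice 49,000 credits; Carol 45,700 credits; Yusuf 28,700 credits; Wen 27,600 credits; Sofia 11,900 credits; Ava 10,200 credits.
Elif wins with the top bid and pays the second-highest, 49,000 credits.
Surplus = 57,900 credits − 49,000 credits = 8,900 credits.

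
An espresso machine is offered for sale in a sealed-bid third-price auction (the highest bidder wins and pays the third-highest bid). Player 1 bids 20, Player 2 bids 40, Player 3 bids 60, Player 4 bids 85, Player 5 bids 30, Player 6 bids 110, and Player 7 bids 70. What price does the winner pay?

Bids in descending order: Player 6 110 > Player 4 85 > Player 7 70 > Player 3 60 > Player 2 40 > Player 5 30 > Player 1 20.
Player 6 is the highest bidder, so Player 6 wins.
Under the third-price rule, the price is the third-highest bid: 70.

Price paid: 70.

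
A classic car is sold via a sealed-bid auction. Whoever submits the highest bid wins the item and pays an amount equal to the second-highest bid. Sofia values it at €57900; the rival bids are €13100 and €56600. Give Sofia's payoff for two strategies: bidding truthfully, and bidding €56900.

The highest competing bid is €56600.
Bidding truthfully at €57900: Sofia has the top bid, wins, and pays the second-highest bid €56600. Payoff = €57900 − €56600 = €1300.
Bidding €56900: Sofia has the top bid, wins, and pays the second-highest bid €56600. Payoff = €57900 − €56600 = €1300.

(a) €1300  (b) €1300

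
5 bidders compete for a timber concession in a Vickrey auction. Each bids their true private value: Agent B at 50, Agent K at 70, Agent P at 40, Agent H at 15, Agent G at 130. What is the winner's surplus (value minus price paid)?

Ranking the bids: Agent G 130; Agent K 70; Agent B 50; Agent P 40; Agent H 15.
Agent G wins with the top bid and pays the second-highest, 70.
Surplus = 130 − 70 = 60.

60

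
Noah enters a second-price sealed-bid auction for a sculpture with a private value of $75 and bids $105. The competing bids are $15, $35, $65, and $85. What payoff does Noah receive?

Highest competing bid: $85.
Noah's bid $105 is the highest overall, so Noah wins and pays the second-highest bid, $85.
Payoff = value − price = $75 − $85 = -$10.

Noah's payoff: -$10.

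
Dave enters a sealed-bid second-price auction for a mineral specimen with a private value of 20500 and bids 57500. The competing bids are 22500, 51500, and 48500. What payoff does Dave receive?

Highest competing bid: 51500.
Dave's bid 57500 is the highest overall, so Dave wins and pays the second-highest bid, 51500.
Payoff = value − price = 20500 − 51500 = -31000.

Payoff = -31000.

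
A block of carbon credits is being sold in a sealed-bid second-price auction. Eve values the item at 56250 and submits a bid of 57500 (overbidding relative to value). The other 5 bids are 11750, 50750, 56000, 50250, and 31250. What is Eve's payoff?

Highest competing bid: 56000.
Eve's bid 57500 is the highest overall, so Eve wins and pays the second-highest bid, 56000.
Payoff = value − price = 56250 − 56000 = 250.

Eve's payoff: 250.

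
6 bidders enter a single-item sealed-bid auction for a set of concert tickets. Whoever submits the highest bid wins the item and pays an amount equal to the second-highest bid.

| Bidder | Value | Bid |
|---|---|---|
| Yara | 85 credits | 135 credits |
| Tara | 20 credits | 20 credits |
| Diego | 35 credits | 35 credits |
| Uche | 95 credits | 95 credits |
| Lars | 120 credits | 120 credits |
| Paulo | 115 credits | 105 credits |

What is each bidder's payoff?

Yara -35 credits, Tara 0 credits, Diego 0 credits, Uche 0 credits, Lars 0 credits, Paulo 0 credits.

Ranking the bids: Yara 135 credits; Lars 120 credits; Paulo 105 credits; Uche 95 credits; Diego 35 credits; Tara 20 credits.
Yara has the top bid and wins; the price is the second-highest bid, 120 credits.
Yara's payoff = 85 credits − 120 credits = -35 credits. All other bidders lose, so their payoff is 0.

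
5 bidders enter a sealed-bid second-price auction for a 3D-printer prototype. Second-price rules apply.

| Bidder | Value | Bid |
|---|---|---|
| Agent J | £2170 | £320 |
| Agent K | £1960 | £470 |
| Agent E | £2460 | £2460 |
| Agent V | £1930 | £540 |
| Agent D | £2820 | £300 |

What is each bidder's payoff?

Payoffs: Agent J £0, Agent K £0, Agent E £1920, Agent V £0, Agent D £0.

Ordered from highest: Agent E £2460 > Agent V £540 > Agent K £470 > Agent J £320 > Agent D £300.
Agent E has the top bid and wins; the price is the second-highest bid, £540.
Agent E's payoff = £2460 − £540 = £1920. All other bidders lose, so their payoff is 0.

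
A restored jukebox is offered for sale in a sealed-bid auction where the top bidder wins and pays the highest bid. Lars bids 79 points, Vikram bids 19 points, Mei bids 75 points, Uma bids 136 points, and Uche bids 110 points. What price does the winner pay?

Bids in descending order: Uma 136 points; Uche 110 points; Lars 79 points; Mei 75 points; Vikram 19 points.
Uma is the highest bidder, so Uma wins.
Under the first-price rule, the price is the highest bid: 136 points.

The winner pays 136 points.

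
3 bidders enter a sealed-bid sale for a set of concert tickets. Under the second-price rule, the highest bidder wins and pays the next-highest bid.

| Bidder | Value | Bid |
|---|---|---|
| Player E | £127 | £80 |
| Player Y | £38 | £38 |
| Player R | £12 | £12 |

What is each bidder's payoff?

Payoffs: Player E £89, Player Y £0, Player R £0.

Ordered from highest: Player E £80; Player Y £38; Player R £12.
Player E has the top bid and wins; the price is the second-highest bid, £38.
Player E's payoff = £127 − £38 = £89. All other bidders lose, so their payoff is 0.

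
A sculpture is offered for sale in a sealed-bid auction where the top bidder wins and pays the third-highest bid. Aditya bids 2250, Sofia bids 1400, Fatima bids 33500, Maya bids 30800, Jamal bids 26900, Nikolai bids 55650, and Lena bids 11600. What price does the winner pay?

Ranking the bids: Nikolai 55650; Fatima 33500; Maya 30800; Jamal 26900; Lena 11600; Aditya 2250; Sofia 1400.
Nikolai is the highest bidder, so Nikolai wins.
Under the third-price rule, the price is the third-highest bid: 30800.

Price paid: 30800.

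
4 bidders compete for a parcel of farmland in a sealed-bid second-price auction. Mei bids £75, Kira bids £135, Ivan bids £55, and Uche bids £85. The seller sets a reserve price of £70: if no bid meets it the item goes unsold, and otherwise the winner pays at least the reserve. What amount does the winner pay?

£85

Sorted high to low: Kira £135 > Uche £85 > Mei £75 > Ivan £55.
Kira has the highest bid, so Kira wins.
The second-highest bid is £85, which exceeds the reserve, so that sets the price.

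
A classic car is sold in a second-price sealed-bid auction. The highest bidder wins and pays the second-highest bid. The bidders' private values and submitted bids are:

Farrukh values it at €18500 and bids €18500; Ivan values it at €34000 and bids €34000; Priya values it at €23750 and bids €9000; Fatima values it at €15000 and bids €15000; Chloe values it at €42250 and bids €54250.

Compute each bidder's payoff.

Bids in descending order: Chloe €54250, then Ivan €34000, then Farrukh €18500, then Fatima €15000, then Priya €9000.
Chloe has the top bid and wins; the price is the second-highest bid, €34000.
Chloe's payoff = €42250 − €34000 = €8250. All other bidders lose, so their payoff is 0.

Payoffs: Farrukh €0, Ivan €0, Priya €0, Fatima €0, Chloe €8250.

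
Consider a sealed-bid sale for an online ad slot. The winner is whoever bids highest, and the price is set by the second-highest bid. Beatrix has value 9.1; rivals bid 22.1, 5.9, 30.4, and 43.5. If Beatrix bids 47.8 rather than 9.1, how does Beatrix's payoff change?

-34.4

The highest competing bid is 43.5.
Bidding truthfully at 9.1: the top bid is 43.5 (a rival), so Beatrix loses. Payoff = 0.0.
Bidding 47.8: Beatrix has the top bid, wins, and pays the second-highest bid 43.5. Payoff = 9.1 − 43.5 = -34.4.
Change = -34.4 − 0.0 = -34.4.
This is the dominant-strategy logic: truthful bidding weakly beats any alternative.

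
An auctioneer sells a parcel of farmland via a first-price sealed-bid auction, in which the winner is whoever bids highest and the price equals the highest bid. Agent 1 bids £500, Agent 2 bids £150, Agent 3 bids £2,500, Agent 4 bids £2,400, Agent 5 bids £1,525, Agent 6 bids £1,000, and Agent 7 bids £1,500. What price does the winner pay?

Price paid: £2,500.

Sorted high to low: Agent 3 £2,500; Agent 4 £2,400; Agent 5 £1,525; Agent 7 £1,500; Agent 6 £1,000; Agent 1 £500; Agent 2 £150.
Agent 3 is the highest bidder, so Agent 3 wins.
Under the first-price rule, the price is the highest bid: £2,500.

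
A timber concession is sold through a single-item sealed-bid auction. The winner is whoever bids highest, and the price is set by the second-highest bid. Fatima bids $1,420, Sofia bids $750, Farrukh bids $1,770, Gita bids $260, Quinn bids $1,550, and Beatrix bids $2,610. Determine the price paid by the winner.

$1,770

Sorted high to low: Beatrix $2,610; Farrukh $1,770; Quinn $1,550; Fatima $1,420; Sofia $750; Gita $260.
Beatrix has the highest bid, so Beatrix wins.
The second-highest bid is $1,770, so that is what Beatrix pays.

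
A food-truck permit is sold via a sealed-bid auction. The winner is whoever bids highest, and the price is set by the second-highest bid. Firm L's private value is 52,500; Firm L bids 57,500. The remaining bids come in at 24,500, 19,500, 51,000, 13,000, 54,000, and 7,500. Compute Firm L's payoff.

Highest competing bid: 54,000.
Firm L's bid 57,500 is the highest overall, so Firm L wins and pays the second-highest bid, 54,000.
Payoff = value − price = 52,500 − 54,000 = -1,500.

Payoff = -1,500.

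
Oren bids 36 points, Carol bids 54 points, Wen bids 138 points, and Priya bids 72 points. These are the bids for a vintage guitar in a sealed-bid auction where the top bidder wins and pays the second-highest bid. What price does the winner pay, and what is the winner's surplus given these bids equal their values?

Price 72 points; surplus 66 points.

Bids in descending order: Wen 138 points > Priya 72 points > Carol 54 points > Oren 36 points.
Wen is the highest bidder, so Wen wins.
Under the second-price rule, the price is the second-highest bid: 72 points.
Surplus = 138 points − 72 points = 66 points.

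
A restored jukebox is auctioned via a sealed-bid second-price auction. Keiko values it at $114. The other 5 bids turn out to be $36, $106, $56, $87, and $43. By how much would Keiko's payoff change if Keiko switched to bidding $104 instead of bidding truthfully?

Payoff change: -$8.

The highest competing bid is $106.
Bidding truthfully at $114: Keiko has the top bid, wins, and pays the second-highest bid $106. Payoff = $114 − $106 = $8.
Bidding $104: the top bid is $106 (a rival), so Keiko loses. Payoff = $0.
Change = $0 − $8 = -$8.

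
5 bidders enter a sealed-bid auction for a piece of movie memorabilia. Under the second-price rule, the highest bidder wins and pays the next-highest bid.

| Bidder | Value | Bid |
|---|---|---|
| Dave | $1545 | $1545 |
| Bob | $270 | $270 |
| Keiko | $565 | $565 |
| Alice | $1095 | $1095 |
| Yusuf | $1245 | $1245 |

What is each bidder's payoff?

Ranking the bids: Dave $1545, then Yusuf $1245, then Alice $1095, then Keiko $565, then Bob $270.
Dave has the top bid and wins; the price is the second-highest bid, $1245.
Dave's payoff = $1545 − $1245 = $300. All other bidders lose, so their payoff is 0.

Payoffs: Dave $300, Bob $0, Keiko $0, Alice $0, Yusuf $0.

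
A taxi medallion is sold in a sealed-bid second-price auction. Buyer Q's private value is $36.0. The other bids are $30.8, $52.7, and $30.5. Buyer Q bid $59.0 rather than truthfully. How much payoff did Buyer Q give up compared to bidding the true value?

$16.7

The highest competing bid is $52.7.
Bidding truthfully at $36.0: the top bid is $52.7 (a rival), so Buyer Q loses. Payoff = $0.0.
Bidding $59.0: Buyer Q has the top bid, wins, and pays the second-highest bid $52.7. Payoff = $36.0 − $52.7 = -$16.7.
Regret = truthful payoff − actual payoff = $0.0 − -$16.7 = $16.7.
This is the dominant-strategy logic: truthful bidding weakly beats any alternative.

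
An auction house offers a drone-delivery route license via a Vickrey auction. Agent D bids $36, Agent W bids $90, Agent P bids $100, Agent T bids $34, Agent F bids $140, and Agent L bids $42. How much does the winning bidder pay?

Bids in descending order: Agent F $140, then Agent P $100, then Agent W $90, then Agent L $42, then Agent D $36, then Agent T $34.
Agent F has the highest bid, so Agent F wins.
The second-highest bid is $100, so that is what Agent F pays.

The winner pays $100.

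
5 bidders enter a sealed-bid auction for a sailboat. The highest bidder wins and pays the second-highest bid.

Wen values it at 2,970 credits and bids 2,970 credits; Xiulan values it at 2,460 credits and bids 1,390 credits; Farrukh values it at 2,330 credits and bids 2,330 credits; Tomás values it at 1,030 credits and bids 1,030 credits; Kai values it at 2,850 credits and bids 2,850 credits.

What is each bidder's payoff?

Sorted high to low: Wen 2,970 credits > Kai 2,850 credits > Farrukh 2,330 credits > Xiulan 1,390 credits > Tomás 1,030 credits.
Wen has the top bid and wins; the price is the second-highest bid, 2,850 credits.
Wen's payoff = 2,970 credits − 2,850 credits = 120 credits. All other bidders lose, so their payoff is 0.

Payoffs: Wen 120 credits, Xiulan 0 credits, Farrukh 0 credits, Tomás 0 credits, Kai 0 credits.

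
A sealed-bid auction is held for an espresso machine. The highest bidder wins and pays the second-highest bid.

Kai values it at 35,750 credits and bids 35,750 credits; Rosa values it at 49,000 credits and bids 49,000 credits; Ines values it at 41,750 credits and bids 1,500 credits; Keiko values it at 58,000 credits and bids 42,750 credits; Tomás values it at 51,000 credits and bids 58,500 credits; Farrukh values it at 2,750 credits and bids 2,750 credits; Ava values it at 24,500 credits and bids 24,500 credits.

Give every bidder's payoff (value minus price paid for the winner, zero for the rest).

Kai 0 credits, Rosa 0 credits, Ines 0 credits, Keiko 0 credits, Tomás 2,000 credits, Farrukh 0 credits, Ava 0 credits.

Ordered from highest: Tomás 58,500 credits, then Rosa 49,000 credits, then Keiko 42,750 credits, then Kai 35,750 credits, then Ava 24,500 credits, then Farrukh 2,750 credits, then Ines 1,500 credits.
Tomás has the top bid and wins; the price is the second-highest bid, 49,000 credits.
Tomás's payoff = 51,000 credits − 49,000 credits = 2,000 credits. All other bidders lose, so their payoff is 0.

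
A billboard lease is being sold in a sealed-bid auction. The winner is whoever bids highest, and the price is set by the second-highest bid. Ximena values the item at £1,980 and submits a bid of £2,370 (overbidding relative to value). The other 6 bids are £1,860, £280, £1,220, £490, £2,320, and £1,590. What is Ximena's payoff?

Highest competing bid: £2,320.
Ximena's bid £2,370 is the highest overall, so Ximena wins and pays the second-highest bid, £2,320.
Payoff = value − price = £1,980 − £2,320 = -£340.

Ximena's payoff: -£340.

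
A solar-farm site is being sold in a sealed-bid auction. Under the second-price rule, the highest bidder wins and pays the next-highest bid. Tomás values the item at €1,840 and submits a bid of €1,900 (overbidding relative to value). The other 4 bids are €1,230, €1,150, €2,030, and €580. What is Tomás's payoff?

Highest competing bid: €2,030.
Tomás's bid €1,900 is not the highest, so Tomás loses, pays nothing, and earns zero payoff.

Tomás's payoff: €0.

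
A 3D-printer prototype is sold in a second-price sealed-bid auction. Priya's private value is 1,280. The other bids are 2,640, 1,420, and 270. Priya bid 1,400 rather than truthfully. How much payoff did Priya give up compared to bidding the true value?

Payoff forgone: 0.

The highest competing bid is 2,640.
Bidding truthfully at 1,280: the top bid is 2,640 (a rival), so Priya loses. Payoff = 0.
Bidding 1,400: the top bid is 2,640 (a rival), so Priya loses. Payoff = 0.
Regret = truthful payoff − actual payoff = 0 − 0 = 0.
The bid only affects whether you win, not the price — here both bids land on the same side of the top rival bid, so the deviation is payoff-neutral.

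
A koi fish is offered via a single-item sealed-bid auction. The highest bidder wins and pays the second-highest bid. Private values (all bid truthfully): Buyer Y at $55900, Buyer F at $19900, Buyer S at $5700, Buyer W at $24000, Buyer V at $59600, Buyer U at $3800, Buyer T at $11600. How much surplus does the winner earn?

Ranking the bids: Buyer V $59600, then Buyer Y $55900, then Buyer W $24000, then Buyer F $19900, then Buyer T $11600, then Buyer S $5700, then Buyer U $3800.
Buyer V wins with the top bid and pays the second-highest, $55900.
Surplus = $59600 − $55900 = $3700.

Surplus = $3700.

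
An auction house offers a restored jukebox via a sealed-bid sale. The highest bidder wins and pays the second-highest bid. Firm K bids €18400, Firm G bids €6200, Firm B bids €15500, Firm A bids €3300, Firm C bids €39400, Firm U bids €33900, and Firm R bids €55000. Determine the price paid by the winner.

Price paid: €39400.

Bids in descending order: Firm R €55000 > Firm C €39400 > Firm U €33900 > Firm K €18400 > Firm B €15500 > Firm G €6200 > Firm A €3300.
Firm R has the highest bid, so Firm R wins.
The second-highest bid is €39400, so that is what Firm R pays.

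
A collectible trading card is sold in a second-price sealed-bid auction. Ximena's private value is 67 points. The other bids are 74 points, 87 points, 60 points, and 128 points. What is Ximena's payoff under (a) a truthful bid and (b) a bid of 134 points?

The highest competing bid is 128 points.
Bidding truthfully at 67 points: the top bid is 128 points (a rival), so Ximena loses. Payoff = 0 points.
Bidding 134 points: Ximena has the top bid, wins, and pays the second-highest bid 128 points. Payoff = 67 points − 128 points = -61 points.

Truthful: 0 points; alternative: -61 points.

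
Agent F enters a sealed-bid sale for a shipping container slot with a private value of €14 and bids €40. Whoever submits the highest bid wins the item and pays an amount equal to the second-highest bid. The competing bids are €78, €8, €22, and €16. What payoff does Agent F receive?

€0

Highest competing bid: €78.
Agent F's bid €40 is not the highest, so Agent F loses, pays nothing, and earns zero payoff.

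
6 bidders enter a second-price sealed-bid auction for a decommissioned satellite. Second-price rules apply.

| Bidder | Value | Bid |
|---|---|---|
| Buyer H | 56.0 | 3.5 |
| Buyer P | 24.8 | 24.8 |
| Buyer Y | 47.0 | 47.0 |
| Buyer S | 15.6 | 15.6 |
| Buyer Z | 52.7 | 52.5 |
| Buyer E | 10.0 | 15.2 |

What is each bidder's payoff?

Buyer H 0.0, Buyer P 0.0, Buyer Y 0.0, Buyer S 0.0, Buyer Z 5.7, Buyer E 0.0.

Ranking the bids: Buyer Z 52.5 > Buyer Y 47.0 > Buyer P 24.8 > Buyer S 15.6 > Buyer E 15.2 > Buyer H 3.5.
Buyer Z has the top bid and wins; the price is the second-highest bid, 47.0.
Buyer Z's payoff = 52.7 − 47.0 = 5.7. All other bidders lose, so their payoff is 0.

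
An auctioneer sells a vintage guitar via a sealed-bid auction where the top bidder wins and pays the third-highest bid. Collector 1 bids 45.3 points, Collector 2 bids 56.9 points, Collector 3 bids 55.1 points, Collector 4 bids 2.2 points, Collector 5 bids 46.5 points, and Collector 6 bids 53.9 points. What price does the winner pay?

Ranking the bids: Collector 2 56.9 points > Collector 3 55.1 points > Collector 6 53.9 points > Collector 5 46.5 points > Collector 1 45.3 points > Collector 4 2.2 points.
Collector 2 is the highest bidder, so Collector 2 wins.
Under the third-price rule, the price is the third-highest bid: 53.9 points.

53.9 points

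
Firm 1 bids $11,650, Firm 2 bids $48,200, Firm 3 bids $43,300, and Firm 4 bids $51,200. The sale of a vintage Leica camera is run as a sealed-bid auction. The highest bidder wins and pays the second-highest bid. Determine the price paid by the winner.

Sorted high to low: Firm 4 $51,200; Firm 2 $48,200; Firm 3 $43,300; Firm 1 $11,650.
Firm 4 has the highest bid, so Firm 4 wins.
The second-highest bid is $48,200, so that is what Firm 4 pays.

The winner pays $48,200.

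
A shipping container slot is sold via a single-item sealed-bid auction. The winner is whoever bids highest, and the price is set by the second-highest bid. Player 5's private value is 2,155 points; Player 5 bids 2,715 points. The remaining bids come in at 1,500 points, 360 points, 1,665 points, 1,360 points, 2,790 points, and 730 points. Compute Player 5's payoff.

Highest competing bid: 2,790 points.
Player 5's bid 2,715 points is not the highest, so Player 5 loses, pays nothing, and earns zero payoff.

Payoff = 0 points.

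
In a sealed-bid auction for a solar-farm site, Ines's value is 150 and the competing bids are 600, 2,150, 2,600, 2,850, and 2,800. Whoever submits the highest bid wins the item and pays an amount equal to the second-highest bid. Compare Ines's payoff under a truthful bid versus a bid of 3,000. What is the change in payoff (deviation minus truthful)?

Payoff change: -2,700.

The highest competing bid is 2,850.
Bidding truthfully at 150: the top bid is 2,850 (a rival), so Ines loses. Payoff = 0.
Bidding 3,000: Ines has the top bid, wins, and pays the second-highest bid 2,850. Payoff = 150 − 2,850 = -2,700.
Change = -2,700 − 0 = -2,700.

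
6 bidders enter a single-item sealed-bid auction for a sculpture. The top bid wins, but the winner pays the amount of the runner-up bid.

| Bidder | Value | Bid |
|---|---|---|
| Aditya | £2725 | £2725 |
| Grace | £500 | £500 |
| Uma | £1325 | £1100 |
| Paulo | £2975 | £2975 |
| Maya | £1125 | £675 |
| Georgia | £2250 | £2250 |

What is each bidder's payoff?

Aditya £0, Grace £0, Uma £0, Paulo £250, Maya £0, Georgia £0.

Ordered from highest: Paulo £2975; Aditya £2725; Georgia £2250; Uma £1100; Maya £675; Grace £500.
Paulo has the top bid and wins; the price is the second-highest bid, £2725.
Paulo's payoff = £2975 − £2725 = £250. All other bidders lose, so their payoff is 0.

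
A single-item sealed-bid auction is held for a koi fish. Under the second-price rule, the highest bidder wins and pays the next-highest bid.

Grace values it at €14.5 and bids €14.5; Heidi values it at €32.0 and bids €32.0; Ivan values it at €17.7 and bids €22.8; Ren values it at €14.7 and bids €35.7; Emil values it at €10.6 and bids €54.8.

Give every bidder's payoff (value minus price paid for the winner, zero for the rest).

Grace €0.0, Heidi €0.0, Ivan €0.0, Ren €0.0, Emil -€25.1.

Ordered from highest: Emil €54.8 > Ren €35.7 > Heidi €32.0 > Ivan €22.8 > Grace €14.5.
Emil has the top bid and wins; the price is the second-highest bid, €35.7.
Emil's payoff = €10.6 − €35.7 = -€25.1. All other bidders lose, so their payoff is 0.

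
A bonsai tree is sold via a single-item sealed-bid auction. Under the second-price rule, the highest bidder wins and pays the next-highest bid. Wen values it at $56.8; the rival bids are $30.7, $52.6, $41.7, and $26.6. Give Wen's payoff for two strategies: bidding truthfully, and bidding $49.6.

The highest competing bid is $52.6.
Bidding truthfully at $56.8: Wen has the top bid, wins, and pays the second-highest bid $52.6. Payoff = $56.8 − $52.6 = $4.2.
Bidding $49.6: the top bid is $52.6 (a rival), so Wen loses. Payoff = $0.0.

Truthful: $4.2; alternative: $0.0.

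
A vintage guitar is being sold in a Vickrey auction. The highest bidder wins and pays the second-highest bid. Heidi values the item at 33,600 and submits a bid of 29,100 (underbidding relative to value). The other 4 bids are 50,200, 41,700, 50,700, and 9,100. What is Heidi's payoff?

0

Highest competing bid: 50,700.
Heidi's bid 29,100 is not the highest, so Heidi loses, pays nothing, and earns zero payoff.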